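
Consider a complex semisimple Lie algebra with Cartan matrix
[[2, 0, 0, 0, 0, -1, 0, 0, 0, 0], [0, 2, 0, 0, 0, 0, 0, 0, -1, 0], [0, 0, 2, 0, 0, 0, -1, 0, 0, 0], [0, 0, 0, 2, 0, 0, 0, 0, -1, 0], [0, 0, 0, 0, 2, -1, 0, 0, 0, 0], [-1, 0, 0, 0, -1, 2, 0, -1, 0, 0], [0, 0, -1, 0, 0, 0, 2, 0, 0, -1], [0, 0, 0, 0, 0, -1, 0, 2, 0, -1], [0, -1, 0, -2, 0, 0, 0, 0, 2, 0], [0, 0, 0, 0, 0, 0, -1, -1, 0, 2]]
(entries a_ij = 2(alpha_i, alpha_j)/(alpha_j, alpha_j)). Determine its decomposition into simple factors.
B3 + D7

The diagram associated to this matrix has two connected components: the simple roots {alpha_2, alpha_4, alpha_9} form a chain of 3 nodes with a double edge at one end; the terminal node there is the unique short simple root (B_3), and {alpha_1, alpha_3, alpha_5, alpha_6, alpha_7, alpha_8, alpha_10} form a chain of 5 nodes with a fork of two nodes at one end (D_7). A semisimple Lie algebra decomposes uniquely as the direct sum of simple ideals, one per connected component of its Dynkin diagram, so g ≅ B_3 ⊕ D_7 (dimension 21 + 91 = 112).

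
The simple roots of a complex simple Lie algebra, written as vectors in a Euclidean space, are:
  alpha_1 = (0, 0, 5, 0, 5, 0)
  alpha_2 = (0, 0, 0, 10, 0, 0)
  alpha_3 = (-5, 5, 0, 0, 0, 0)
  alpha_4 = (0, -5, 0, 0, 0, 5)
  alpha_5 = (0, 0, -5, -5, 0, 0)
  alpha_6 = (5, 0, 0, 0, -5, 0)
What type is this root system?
Compute the Cartan integers a_ij = 2(alpha_i, alpha_j)/(alpha_j, alpha_j); the resulting 6x6 Cartan matrix is
[[2, 0, 0, 0, -1, -1], [0, 2, 0, 0, -2, 0], [0, 0, 2, -1, 0, -1], [0, 0, -1, 2, 0, 0], [-1, -1, 0, 0, 2, 0], [-1, 0, -1, 0, 0, 2]].
The roots have two lengths (squared-length ratio 2:1); the short ones are alpha_{1,3,4,5,6}. The associated Dynkin diagram is a chain of 6 nodes with a double edge at one end; the terminal node there is the unique long simple root (C_6), so the type is C_6 (the algebra sp(12)).

C6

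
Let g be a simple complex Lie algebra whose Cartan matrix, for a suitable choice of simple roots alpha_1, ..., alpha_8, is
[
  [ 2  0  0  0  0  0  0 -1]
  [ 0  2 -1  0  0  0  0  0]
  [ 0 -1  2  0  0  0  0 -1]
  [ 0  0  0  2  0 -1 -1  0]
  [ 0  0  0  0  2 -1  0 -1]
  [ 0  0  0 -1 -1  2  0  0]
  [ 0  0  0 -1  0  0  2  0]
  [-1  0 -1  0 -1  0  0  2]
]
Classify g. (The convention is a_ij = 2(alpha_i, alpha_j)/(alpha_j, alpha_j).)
E_8

The matrix has rank 8 with 2's on the diagonal. Reading the off-diagonal entries as Dynkin edges (a single edge where a_ij = a_ji = -1; a double or triple edge where a_ij * a_ji = 2 or 3), the diagram is a chain of 7 nodes with one extra node attached to the third node from one end (E_8). One simple-root ordering that puts it in standard form is (alpha_2, alpha_1, alpha_3, alpha_8, alpha_5, alpha_6, alpha_4, alpha_7). So the algebra is type E_8.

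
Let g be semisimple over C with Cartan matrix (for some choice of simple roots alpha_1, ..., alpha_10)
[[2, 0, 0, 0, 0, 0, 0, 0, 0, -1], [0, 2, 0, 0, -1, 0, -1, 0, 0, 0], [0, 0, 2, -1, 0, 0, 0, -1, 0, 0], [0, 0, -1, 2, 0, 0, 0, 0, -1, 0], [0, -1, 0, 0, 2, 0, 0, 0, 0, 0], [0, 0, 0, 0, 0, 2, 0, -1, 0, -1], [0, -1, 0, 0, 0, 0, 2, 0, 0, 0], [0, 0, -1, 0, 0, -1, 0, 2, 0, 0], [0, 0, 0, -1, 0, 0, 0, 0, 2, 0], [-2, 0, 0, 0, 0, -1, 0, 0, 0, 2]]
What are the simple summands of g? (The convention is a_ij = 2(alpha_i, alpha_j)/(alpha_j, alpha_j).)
The diagram associated to this matrix has two connected components: the simple roots {alpha_2, alpha_5, alpha_7} form a chain of 3 nodes with single edges (A_3), and {alpha_1, alpha_3, alpha_4, alpha_6, alpha_8, alpha_9, alpha_10} form a chain of 7 nodes with a double edge at one end; the terminal node there is the unique short simple root (B_7). A semisimple Lie algebra decomposes uniquely as the direct sum of simple ideals, one per connected component of its Dynkin diagram, so g ≅ A_3 ⊕ B_7 (dimension 15 + 105 = 120).

A_3 (sl(4)) ⊕ B_7 (so(15))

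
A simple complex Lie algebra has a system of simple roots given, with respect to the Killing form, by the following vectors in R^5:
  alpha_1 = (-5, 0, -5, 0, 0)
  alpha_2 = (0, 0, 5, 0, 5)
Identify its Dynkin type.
type A_2

Compute the Cartan integers a_ij = 2(alpha_i, alpha_j)/(alpha_j, alpha_j); the resulting 2x2 Cartan matrix is
[[2, -1], [-1, 2]].
All simple roots have the same length, so the diagram is simply laced. The associated Dynkin diagram is a chain of 2 nodes with single edges (A_2), so the type is A_2 (the algebra sl(3)).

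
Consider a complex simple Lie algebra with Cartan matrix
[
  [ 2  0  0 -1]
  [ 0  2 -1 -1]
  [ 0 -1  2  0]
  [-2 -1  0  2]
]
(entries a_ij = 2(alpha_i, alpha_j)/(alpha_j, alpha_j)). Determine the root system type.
The matrix has rank 4 with 2's on the diagonal. Reading the off-diagonal entries as Dynkin edges (a single edge where a_ij = a_ji = -1; a double or triple edge where a_ij * a_ji = 2 or 3), the diagram is a chain of 4 nodes with a double edge at one end; the terminal node there is the unique short simple root (B_4). One simple-root ordering that puts it in standard form is (alpha_3, alpha_2, alpha_4, alpha_1). So the algebra is type B_4, i.e. so(9).

B_4 (so(9))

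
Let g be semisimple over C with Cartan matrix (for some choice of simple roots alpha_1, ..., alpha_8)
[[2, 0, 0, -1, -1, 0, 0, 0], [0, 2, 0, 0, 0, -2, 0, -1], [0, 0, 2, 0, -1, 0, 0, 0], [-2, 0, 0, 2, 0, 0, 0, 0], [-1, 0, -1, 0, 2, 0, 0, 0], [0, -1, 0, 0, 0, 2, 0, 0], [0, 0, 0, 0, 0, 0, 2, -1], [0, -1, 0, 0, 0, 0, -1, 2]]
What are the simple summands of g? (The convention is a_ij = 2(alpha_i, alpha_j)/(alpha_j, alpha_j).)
B4 ⊕ C4

The diagram associated to this matrix has two connected components: the simple roots {alpha_2, alpha_6, alpha_7, alpha_8} form a chain of 4 nodes with a double edge at one end; the terminal node there is the unique short simple root (B_4), and {alpha_1, alpha_3, alpha_4, alpha_5} form a chain of 4 nodes with a double edge at one end; the terminal node there is the unique long simple root (C_4). A semisimple Lie algebra decomposes uniquely as the direct sum of simple ideals, one per connected component of its Dynkin diagram, so g ≅ B_4 ⊕ C_4 (dimension 36 + 36 = 72).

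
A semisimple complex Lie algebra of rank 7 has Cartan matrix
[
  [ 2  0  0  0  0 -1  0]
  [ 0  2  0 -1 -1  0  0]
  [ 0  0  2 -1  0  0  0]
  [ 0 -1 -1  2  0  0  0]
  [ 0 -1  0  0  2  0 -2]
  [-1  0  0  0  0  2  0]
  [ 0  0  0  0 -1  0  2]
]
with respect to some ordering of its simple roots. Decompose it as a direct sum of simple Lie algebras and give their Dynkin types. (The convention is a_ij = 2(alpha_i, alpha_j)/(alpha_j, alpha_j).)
The diagram associated to this matrix has two connected components: the simple roots {alpha_1, alpha_6} form a chain of 2 nodes with single edges (A_2), and {alpha_2, alpha_3, alpha_4, alpha_5, alpha_7} form a chain of 5 nodes with a double edge at one end; the terminal node there is the unique short simple root (B_5). A semisimple Lie algebra decomposes uniquely as the direct sum of simple ideals, one per connected component of its Dynkin diagram, so g ≅ A_2 ⊕ B_5 (dimension 8 + 55 = 63).

A_2 ⊕ B_5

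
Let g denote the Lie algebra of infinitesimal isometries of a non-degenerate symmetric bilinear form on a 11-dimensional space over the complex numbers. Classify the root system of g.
This is so(11) with 11 odd, which has dimension 11(11-1)/2 = 55 and rank (11-1)/2 = 5. In the classification of classical Lie algebras, the orthogonal algebra so(2n+1) in an odd number of variables has type B_n; here n = 5, so the Dynkin diagram is a chain of 5 nodes with a double edge at one end; the terminal node there is the unique short simple root (B_5). Hence the type is B_5.

B_5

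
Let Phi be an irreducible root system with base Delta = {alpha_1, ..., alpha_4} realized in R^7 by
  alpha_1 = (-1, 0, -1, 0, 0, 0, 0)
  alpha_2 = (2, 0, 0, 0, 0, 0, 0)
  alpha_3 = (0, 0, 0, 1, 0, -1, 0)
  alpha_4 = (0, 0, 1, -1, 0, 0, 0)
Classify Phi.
C_4 (sp(8))

Compute the Cartan integers a_ij = 2(alpha_i, alpha_j)/(alpha_j, alpha_j); the resulting 4x4 Cartan matrix is
[[2, -1, 0, -1], [-2, 2, 0, 0], [0, 0, 2, -1], [-1, 0, -1, 2]].
The roots have two lengths (squared-length ratio 2:1); the short ones are alpha_{1,3,4}. The associated Dynkin diagram is a chain of 4 nodes with a double edge at one end; the terminal node there is the unique long simple root (C_4), so the type is C_4 (the algebra sp(8)).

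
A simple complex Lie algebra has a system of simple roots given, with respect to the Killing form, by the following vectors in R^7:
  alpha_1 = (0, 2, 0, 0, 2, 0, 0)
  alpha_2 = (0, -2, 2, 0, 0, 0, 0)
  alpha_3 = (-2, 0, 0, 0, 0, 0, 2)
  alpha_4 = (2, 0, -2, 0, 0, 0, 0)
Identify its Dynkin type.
A_4 (sl(5))

Compute the Cartan integers a_ij = 2(alpha_i, alpha_j)/(alpha_j, alpha_j); the resulting 4x4 Cartan matrix is
[[2, -1, 0, 0], [-1, 2, 0, -1], [0, 0, 2, -1], [0, -1, -1, 2]].
All simple roots have the same length, so the diagram is simply laced. The associated Dynkin diagram is a chain of 4 nodes with single edges (A_4), so the type is A_4 (the algebra sl(5)).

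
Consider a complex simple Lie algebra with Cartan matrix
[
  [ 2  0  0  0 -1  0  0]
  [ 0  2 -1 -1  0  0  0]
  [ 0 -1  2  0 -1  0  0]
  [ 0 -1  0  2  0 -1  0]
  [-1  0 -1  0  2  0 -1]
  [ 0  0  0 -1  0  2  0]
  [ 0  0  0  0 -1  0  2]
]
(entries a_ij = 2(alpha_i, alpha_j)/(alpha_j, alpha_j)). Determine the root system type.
D_7

The matrix has rank 7 with 2's on the diagonal. Reading the off-diagonal entries as Dynkin edges (a single edge where a_ij = a_ji = -1; a double or triple edge where a_ij * a_ji = 2 or 3), the diagram is a chain of 5 nodes with a fork of two nodes at one end (D_7). One simple-root ordering that puts it in standard form is (alpha_6, alpha_4, alpha_2, alpha_3, alpha_5, alpha_1, alpha_7). So the algebra is type D_7, i.e. so(14).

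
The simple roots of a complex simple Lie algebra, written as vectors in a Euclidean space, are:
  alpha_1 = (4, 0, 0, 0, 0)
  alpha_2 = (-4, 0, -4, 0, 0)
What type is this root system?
B_2 (so(5))

Compute the Cartan integers a_ij = 2(alpha_i, alpha_j)/(alpha_j, alpha_j); the resulting 2x2 Cartan matrix is
[[2, -1], [-2, 2]].
The roots have two lengths (squared-length ratio 2:1); the short ones are alpha_{1}. The associated Dynkin diagram is a chain of 2 nodes with a double edge at one end; the terminal node there is the unique short simple root (B_2), so the type is B_2 (the algebra so(5)).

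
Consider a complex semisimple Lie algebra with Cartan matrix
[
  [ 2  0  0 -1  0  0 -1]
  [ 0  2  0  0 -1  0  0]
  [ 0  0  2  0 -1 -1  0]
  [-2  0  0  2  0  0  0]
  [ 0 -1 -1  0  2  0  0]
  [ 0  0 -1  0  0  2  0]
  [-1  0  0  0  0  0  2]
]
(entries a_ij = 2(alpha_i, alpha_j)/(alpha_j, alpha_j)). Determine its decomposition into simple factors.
The diagram associated to this matrix has two connected components: the simple roots {alpha_2, alpha_3, alpha_5, alpha_6} form a chain of 4 nodes with single edges (A_4), and {alpha_1, alpha_4, alpha_7} form a chain of 3 nodes with a double edge at one end; the terminal node there is the unique long simple root (C_3). A semisimple Lie algebra decomposes uniquely as the direct sum of simple ideals, one per connected component of its Dynkin diagram, so g ≅ A_4 ⊕ C_3 (dimension 24 + 21 = 45).

A_4 + C_3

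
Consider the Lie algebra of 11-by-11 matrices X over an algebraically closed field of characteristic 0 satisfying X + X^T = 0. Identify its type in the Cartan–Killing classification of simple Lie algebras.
B_5 (so(11))

This is so(11) with 11 odd, which has dimension 11(11-1)/2 = 55 and rank (11-1)/2 = 5. In the classification of classical Lie algebras, the orthogonal algebra so(2n+1) in an odd number of variables has type B_n; here n = 5, so the Dynkin diagram is a chain of 5 nodes with a double edge at one end; the terminal node there is the unique short simple root (B_5). Hence the type is B_5.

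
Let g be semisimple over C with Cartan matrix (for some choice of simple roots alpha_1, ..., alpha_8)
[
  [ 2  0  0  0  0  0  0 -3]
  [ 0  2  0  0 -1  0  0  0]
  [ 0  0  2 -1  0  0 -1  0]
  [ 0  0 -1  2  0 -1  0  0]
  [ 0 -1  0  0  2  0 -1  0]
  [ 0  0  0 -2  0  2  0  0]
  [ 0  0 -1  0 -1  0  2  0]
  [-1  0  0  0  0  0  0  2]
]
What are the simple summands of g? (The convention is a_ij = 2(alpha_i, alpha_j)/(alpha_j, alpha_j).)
type C_6 + type G_2

The diagram associated to this matrix has two connected components: the simple roots {alpha_2, alpha_3, alpha_4, alpha_5, alpha_6, alpha_7} form a chain of 6 nodes with a double edge at one end; the terminal node there is the unique long simple root (C_6), and {alpha_1, alpha_8} form two nodes joined by a triple edge (G_2). A semisimple Lie algebra decomposes uniquely as the direct sum of simple ideals, one per connected component of its Dynkin diagram, so g ≅ C_6 ⊕ G_2 (dimension 78 + 14 = 92).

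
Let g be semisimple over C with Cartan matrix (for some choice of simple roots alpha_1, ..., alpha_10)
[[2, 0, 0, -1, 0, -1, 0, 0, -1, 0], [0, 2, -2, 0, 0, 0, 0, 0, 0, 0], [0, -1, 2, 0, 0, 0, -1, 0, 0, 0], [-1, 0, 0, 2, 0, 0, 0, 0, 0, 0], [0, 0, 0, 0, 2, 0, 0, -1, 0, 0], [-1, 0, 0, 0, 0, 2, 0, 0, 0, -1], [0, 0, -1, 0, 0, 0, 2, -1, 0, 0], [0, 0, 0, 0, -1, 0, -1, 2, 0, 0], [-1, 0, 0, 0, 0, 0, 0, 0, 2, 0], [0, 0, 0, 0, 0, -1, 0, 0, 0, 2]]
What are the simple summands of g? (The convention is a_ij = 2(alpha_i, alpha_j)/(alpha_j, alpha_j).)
C5 + D5

The diagram associated to this matrix has two connected components: the simple roots {alpha_2, alpha_3, alpha_5, alpha_7, alpha_8} form a chain of 5 nodes with a double edge at one end; the terminal node there is the unique long simple root (C_5), and {alpha_1, alpha_4, alpha_6, alpha_9, alpha_10} form a chain of 3 nodes with a fork of two nodes at one end (D_5). A semisimple Lie algebra decomposes uniquely as the direct sum of simple ideals, one per connected component of its Dynkin diagram, so g ≅ C_5 ⊕ D_5 (dimension 55 + 45 = 100).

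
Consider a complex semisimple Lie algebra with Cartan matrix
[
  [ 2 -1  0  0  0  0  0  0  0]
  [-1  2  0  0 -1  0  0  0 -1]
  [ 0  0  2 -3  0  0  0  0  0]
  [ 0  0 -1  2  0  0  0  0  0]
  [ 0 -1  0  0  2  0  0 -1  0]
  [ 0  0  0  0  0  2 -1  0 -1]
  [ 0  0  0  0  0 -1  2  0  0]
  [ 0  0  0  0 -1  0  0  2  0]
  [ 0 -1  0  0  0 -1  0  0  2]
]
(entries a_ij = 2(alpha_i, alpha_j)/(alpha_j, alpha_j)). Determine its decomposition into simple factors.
The diagram associated to this matrix has two connected components: the simple roots {alpha_1, alpha_2, alpha_5, alpha_6, alpha_7, alpha_8, alpha_9} form a chain of 6 nodes with one extra node attached to the third node from one end (E_7), and {alpha_3, alpha_4} form two nodes joined by a triple edge (G_2). A semisimple Lie algebra decomposes uniquely as the direct sum of simple ideals, one per connected component of its Dynkin diagram, so g ≅ E_7 ⊕ G_2 (dimension 133 + 14 = 147).

E7 + G2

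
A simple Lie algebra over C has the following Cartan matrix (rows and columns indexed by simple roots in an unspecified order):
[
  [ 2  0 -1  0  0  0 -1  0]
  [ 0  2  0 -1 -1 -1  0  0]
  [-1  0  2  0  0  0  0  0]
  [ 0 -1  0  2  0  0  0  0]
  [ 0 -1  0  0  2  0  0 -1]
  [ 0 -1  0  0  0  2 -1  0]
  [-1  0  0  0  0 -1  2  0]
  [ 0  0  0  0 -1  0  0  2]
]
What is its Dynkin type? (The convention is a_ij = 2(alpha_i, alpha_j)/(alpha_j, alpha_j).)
The matrix has rank 8 with 2's on the diagonal. Reading the off-diagonal entries as Dynkin edges (a single edge where a_ij = a_ji = -1; a double or triple edge where a_ij * a_ji = 2 or 3), the diagram is a chain of 7 nodes with one extra node attached to the third node from one end (E_8). One simple-root ordering that puts it in standard form is (alpha_8, alpha_4, alpha_5, alpha_2, alpha_6, alpha_7, alpha_1, alpha_3). So the algebra is type E_8.

E_8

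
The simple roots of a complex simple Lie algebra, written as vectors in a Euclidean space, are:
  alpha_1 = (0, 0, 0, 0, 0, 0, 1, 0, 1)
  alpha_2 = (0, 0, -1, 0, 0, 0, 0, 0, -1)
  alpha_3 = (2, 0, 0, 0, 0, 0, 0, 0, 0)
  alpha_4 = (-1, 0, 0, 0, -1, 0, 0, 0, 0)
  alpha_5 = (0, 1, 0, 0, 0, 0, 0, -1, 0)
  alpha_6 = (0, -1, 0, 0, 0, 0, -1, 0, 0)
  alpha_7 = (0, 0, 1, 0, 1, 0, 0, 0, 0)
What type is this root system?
Compute the Cartan integers a_ij = 2(alpha_i, alpha_j)/(alpha_j, alpha_j); the resulting 7x7 Cartan matrix is
[[2, -1, 0, 0, 0, -1, 0], [-1, 2, 0, 0, 0, 0, -1], [0, 0, 2, -2, 0, 0, 0], [0, 0, -1, 2, 0, 0, -1], [0, 0, 0, 0, 2, -1, 0], [-1, 0, 0, 0, -1, 2, 0], [0, -1, 0, -1, 0, 0, 2]].
The roots have two lengths (squared-length ratio 2:1); the short ones are alpha_{1,2,4,5,6,7}. The associated Dynkin diagram is a chain of 7 nodes with a double edge at one end; the terminal node there is the unique long simple root (C_7), so the type is C_7 (the algebra sp(14)).

type C_7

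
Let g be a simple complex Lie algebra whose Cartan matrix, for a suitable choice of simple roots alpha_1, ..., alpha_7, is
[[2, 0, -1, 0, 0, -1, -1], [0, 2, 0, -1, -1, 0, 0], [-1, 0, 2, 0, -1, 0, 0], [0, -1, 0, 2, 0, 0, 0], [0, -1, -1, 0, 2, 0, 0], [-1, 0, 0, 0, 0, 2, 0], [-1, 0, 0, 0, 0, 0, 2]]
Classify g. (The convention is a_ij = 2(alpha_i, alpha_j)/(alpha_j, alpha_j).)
D_7

The matrix has rank 7 with 2's on the diagonal. Reading the off-diagonal entries as Dynkin edges (a single edge where a_ij = a_ji = -1; a double or triple edge where a_ij * a_ji = 2 or 3), the diagram is a chain of 5 nodes with a fork of two nodes at one end (D_7). One simple-root ordering that puts it in standard form is (alpha_4, alpha_2, alpha_5, alpha_3, alpha_1, alpha_7, alpha_6). So the algebra is type D_7, i.e. so(14).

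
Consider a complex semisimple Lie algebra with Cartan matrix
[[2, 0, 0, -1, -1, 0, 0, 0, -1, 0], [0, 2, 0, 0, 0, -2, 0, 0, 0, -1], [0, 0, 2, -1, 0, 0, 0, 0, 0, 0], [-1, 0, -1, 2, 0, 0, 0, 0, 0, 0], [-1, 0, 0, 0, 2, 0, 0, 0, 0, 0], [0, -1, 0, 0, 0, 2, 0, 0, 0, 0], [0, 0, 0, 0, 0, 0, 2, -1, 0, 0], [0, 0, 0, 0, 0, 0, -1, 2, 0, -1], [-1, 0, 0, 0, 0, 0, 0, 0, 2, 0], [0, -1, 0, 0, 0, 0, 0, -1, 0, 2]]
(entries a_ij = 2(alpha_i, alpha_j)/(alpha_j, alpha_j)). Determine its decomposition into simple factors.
B_5 + D_5

The diagram associated to this matrix has two connected components: the simple roots {alpha_2, alpha_6, alpha_7, alpha_8, alpha_10} form a chain of 5 nodes with a double edge at one end; the terminal node there is the unique short simple root (B_5), and {alpha_1, alpha_3, alpha_4, alpha_5, alpha_9} form a chain of 3 nodes with a fork of two nodes at one end (D_5). A semisimple Lie algebra decomposes uniquely as the direct sum of simple ideals, one per connected component of its Dynkin diagram, so g ≅ B_5 ⊕ D_5 (dimension 55 + 45 = 100).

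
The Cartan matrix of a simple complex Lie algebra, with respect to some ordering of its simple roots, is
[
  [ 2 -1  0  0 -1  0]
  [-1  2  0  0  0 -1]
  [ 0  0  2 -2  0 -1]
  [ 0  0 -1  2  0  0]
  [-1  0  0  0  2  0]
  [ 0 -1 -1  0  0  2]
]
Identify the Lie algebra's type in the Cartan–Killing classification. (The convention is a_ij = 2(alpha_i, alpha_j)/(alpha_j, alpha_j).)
B_6 (so(13))

The matrix has rank 6 with 2's on the diagonal. Reading the off-diagonal entries as Dynkin edges (a single edge where a_ij = a_ji = -1; a double or triple edge where a_ij * a_ji = 2 or 3), the diagram is a chain of 6 nodes with a double edge at one end; the terminal node there is the unique short simple root (B_6). One simple-root ordering that puts it in standard form is (alpha_5, alpha_1, alpha_2, alpha_6, alpha_3, alpha_4). So the algebra is type B_6, i.e. so(13).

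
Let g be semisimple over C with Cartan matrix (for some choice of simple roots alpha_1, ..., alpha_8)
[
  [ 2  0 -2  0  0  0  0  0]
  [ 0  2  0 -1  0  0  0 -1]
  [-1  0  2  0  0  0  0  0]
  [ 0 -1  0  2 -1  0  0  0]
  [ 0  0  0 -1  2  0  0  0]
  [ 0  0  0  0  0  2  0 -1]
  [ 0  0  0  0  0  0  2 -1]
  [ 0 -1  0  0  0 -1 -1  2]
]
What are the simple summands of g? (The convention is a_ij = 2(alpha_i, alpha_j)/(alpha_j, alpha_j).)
The diagram associated to this matrix has two connected components: the simple roots {alpha_1, alpha_3} form a chain of 2 nodes with a double edge at one end; the terminal node there is the unique short simple root (B_2), and {alpha_2, alpha_4, alpha_5, alpha_6, alpha_7, alpha_8} form a chain of 4 nodes with a fork of two nodes at one end (D_6). A semisimple Lie algebra decomposes uniquely as the direct sum of simple ideals, one per connected component of its Dynkin diagram, so g ≅ B_2 ⊕ D_6 (dimension 10 + 66 = 76).

type B_2 + type D_6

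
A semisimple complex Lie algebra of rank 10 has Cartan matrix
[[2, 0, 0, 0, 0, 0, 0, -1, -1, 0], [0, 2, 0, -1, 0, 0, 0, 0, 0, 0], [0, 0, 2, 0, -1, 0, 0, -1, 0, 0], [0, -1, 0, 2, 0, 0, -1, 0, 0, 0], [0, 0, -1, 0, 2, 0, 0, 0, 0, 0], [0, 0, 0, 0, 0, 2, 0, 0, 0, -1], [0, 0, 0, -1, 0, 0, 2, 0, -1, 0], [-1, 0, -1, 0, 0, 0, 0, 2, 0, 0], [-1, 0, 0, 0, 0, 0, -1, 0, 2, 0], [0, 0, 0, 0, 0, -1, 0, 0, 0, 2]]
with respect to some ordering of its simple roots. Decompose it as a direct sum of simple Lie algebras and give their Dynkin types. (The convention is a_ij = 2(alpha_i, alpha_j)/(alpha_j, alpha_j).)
A_2 (sl(3)) ⊕ A_8 (sl(9))

The diagram associated to this matrix has two connected components: the simple roots {alpha_6, alpha_10} form a chain of 2 nodes with single edges (A_2), and {alpha_1, alpha_2, alpha_3, alpha_4, alpha_5, alpha_7, alpha_8, alpha_9} form a chain of 8 nodes with single edges (A_8). A semisimple Lie algebra decomposes uniquely as the direct sum of simple ideals, one per connected component of its Dynkin diagram, so g ≅ A_2 ⊕ A_8 (dimension 8 + 80 = 88).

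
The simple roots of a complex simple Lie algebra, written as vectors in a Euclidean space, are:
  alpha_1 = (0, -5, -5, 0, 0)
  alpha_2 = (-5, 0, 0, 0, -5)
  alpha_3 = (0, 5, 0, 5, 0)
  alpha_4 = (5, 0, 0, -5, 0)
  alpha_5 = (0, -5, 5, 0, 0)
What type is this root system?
Compute the Cartan integers a_ij = 2(alpha_i, alpha_j)/(alpha_j, alpha_j); the resulting 5x5 Cartan matrix is
[[2, 0, -1, 0, 0], [0, 2, 0, -1, 0], [-1, 0, 2, -1, -1], [0, -1, -1, 2, 0], [0, 0, -1, 0, 2]].
All simple roots have the same length, so the diagram is simply laced. The associated Dynkin diagram is a chain of 3 nodes with a fork of two nodes at one end (D_5), so the type is D_5 (the algebra so(10)).

D5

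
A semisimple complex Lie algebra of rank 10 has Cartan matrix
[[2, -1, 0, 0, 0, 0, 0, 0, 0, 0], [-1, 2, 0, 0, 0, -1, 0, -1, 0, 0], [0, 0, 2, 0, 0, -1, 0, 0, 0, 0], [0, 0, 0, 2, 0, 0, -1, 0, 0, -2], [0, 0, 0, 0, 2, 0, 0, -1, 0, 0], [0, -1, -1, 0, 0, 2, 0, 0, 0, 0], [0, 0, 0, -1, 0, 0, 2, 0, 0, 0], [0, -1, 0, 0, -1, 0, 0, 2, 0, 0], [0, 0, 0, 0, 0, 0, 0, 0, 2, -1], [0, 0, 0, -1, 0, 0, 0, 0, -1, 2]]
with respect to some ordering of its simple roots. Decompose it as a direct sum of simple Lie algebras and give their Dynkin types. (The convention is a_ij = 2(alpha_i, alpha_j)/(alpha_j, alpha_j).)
E_6 + F_4

The diagram associated to this matrix has two connected components: the simple roots {alpha_1, alpha_2, alpha_3, alpha_5, alpha_6, alpha_8} form a chain of 5 nodes with one extra node attached to the third node from one end (E_6), and {alpha_4, alpha_7, alpha_9, alpha_10} form a chain of 4 nodes with a double edge between the middle two (F_4). A semisimple Lie algebra decomposes uniquely as the direct sum of simple ideals, one per connected component of its Dynkin diagram, so g ≅ E_6 ⊕ F_4 (dimension 78 + 52 = 130).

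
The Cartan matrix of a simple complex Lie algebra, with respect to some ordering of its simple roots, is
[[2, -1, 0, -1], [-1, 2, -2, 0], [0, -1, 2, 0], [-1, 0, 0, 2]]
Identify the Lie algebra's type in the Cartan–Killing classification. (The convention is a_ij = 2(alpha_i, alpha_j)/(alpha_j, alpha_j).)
B_4 (so(9))

The matrix has rank 4 with 2's on the diagonal. Reading the off-diagonal entries as Dynkin edges (a single edge where a_ij = a_ji = -1; a double or triple edge where a_ij * a_ji = 2 or 3), the diagram is a chain of 4 nodes with a double edge at one end; the terminal node there is the unique short simple root (B_4). One simple-root ordering that puts it in standard form is (alpha_4, alpha_1, alpha_2, alpha_3). So the algebra is type B_4, i.e. so(9).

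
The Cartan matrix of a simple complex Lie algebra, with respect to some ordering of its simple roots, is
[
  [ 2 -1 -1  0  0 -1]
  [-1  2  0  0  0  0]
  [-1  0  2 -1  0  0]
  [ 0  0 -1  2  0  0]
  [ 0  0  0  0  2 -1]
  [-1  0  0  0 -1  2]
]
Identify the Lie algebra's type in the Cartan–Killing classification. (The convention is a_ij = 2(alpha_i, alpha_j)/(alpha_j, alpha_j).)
The matrix has rank 6 with 2's on the diagonal. Reading the off-diagonal entries as Dynkin edges (a single edge where a_ij = a_ji = -1; a double or triple edge where a_ij * a_ji = 2 or 3), the diagram is a chain of 5 nodes with one extra node attached to the third node from one end (E_6). One simple-root ordering that puts it in standard form is (alpha_4, alpha_2, alpha_3, alpha_1, alpha_6, alpha_5). So the algebra is type E_6.

E6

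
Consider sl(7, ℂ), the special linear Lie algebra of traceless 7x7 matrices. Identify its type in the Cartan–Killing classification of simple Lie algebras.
This is sl(7), which has dimension 7^2 - 1 = 48 and rank 7 - 1 = 6 (a Cartan subalgebra is the diagonal traceless matrices). In the classification of classical Lie algebras, the special linear algebra sl(n+1) has type A_n; here n = 6, so the Dynkin diagram is a chain of 6 nodes with single edges (A_6). Hence the type is A_6.

A6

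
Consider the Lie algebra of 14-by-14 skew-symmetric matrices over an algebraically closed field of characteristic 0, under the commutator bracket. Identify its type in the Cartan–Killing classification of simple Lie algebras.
This is so(14) with 14 even, which has dimension 14(14-1)/2 = 91 and rank 14/2 = 7. In the classification of classical Lie algebras, the orthogonal algebra so(2n) in an even number of variables has type D_n; here n = 7, so the Dynkin diagram is a chain of 5 nodes with a fork of two nodes at one end (D_7). Hence the type is D_7.

D_7 (so(14))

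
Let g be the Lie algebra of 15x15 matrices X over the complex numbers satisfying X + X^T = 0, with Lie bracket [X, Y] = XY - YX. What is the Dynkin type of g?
B7

This is so(15) with 15 odd, which has dimension 15(15-1)/2 = 105 and rank (15-1)/2 = 7. In the classification of classical Lie algebras, the orthogonal algebra so(2n+1) in an odd number of variables has type B_n; here n = 7, so the Dynkin diagram is a chain of 7 nodes with a double edge at one end; the terminal node there is the unique short simple root (B_7). Hence the type is B_7.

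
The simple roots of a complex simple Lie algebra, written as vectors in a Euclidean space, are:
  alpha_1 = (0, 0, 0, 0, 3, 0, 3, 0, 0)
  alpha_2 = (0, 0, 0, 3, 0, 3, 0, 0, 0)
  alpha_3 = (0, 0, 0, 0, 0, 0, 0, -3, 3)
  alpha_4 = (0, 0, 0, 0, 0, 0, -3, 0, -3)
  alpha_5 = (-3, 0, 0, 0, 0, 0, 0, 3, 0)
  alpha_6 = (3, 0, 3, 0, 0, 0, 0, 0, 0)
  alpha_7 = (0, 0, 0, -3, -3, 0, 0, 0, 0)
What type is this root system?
A7

Compute the Cartan integers a_ij = 2(alpha_i, alpha_j)/(alpha_j, alpha_j); the resulting 7x7 Cartan matrix is
[[2, 0, 0, -1, 0, 0, -1], [0, 2, 0, 0, 0, 0, -1], [0, 0, 2, -1, -1, 0, 0], [-1, 0, -1, 2, 0, 0, 0], [0, 0, -1, 0, 2, -1, 0], [0, 0, 0, 0, -1, 2, 0], [-1, -1, 0, 0, 0, 0, 2]].
All simple roots have the same length, so the diagram is simply laced. The associated Dynkin diagram is a chain of 7 nodes with single edges (A_7), so the type is A_7 (the algebra sl(8)).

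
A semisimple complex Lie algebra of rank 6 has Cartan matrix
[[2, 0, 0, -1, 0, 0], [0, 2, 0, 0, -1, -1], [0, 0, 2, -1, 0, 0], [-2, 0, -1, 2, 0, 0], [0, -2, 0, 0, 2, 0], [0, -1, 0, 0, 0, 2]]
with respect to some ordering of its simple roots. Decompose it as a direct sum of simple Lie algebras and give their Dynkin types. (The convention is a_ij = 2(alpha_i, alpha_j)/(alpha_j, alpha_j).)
B3 + C3

The diagram associated to this matrix has two connected components: the simple roots {alpha_1, alpha_3, alpha_4} form a chain of 3 nodes with a double edge at one end; the terminal node there is the unique short simple root (B_3), and {alpha_2, alpha_5, alpha_6} form a chain of 3 nodes with a double edge at one end; the terminal node there is the unique long simple root (C_3). A semisimple Lie algebra decomposes uniquely as the direct sum of simple ideals, one per connected component of its Dynkin diagram, so g ≅ B_3 ⊕ C_3 (dimension 21 + 21 = 42).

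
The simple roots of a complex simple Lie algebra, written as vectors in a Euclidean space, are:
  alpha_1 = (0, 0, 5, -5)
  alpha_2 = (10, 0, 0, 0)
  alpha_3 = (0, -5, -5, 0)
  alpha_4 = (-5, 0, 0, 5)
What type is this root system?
type C_4

Compute the Cartan integers a_ij = 2(alpha_i, alpha_j)/(alpha_j, alpha_j); the resulting 4x4 Cartan matrix is
[[2, 0, -1, -1], [0, 2, 0, -2], [-1, 0, 2, 0], [-1, -1, 0, 2]].
The roots have two lengths (squared-length ratio 2:1); the short ones are alpha_{1,3,4}. The associated Dynkin diagram is a chain of 4 nodes with a double edge at one end; the terminal node there is the unique long simple root (C_4), so the type is C_4 (the algebra sp(8)).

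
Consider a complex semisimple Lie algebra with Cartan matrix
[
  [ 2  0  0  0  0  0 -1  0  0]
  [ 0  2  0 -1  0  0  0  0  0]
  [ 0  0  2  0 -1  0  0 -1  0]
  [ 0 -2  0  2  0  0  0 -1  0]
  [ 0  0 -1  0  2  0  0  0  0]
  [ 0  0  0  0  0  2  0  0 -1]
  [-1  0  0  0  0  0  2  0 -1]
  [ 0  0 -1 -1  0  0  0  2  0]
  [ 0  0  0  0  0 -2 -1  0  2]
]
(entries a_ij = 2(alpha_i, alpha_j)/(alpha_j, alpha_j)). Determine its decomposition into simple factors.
B_4 (so(9)) ⊕ B_5 (so(11))

The diagram associated to this matrix has two connected components: the simple roots {alpha_1, alpha_6, alpha_7, alpha_9} form a chain of 4 nodes with a double edge at one end; the terminal node there is the unique short simple root (B_4), and {alpha_2, alpha_3, alpha_4, alpha_5, alpha_8} form a chain of 5 nodes with a double edge at one end; the terminal node there is the unique short simple root (B_5). A semisimple Lie algebra decomposes uniquely as the direct sum of simple ideals, one per connected component of its Dynkin diagram, so g ≅ B_4 ⊕ B_5 (dimension 36 + 55 = 91).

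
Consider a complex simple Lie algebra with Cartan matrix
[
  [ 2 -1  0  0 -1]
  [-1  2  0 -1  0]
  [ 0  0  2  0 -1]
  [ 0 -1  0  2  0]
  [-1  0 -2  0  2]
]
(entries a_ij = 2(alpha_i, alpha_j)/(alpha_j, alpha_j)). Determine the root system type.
type B_5

The matrix has rank 5 with 2's on the diagonal. Reading the off-diagonal entries as Dynkin edges (a single edge where a_ij = a_ji = -1; a double or triple edge where a_ij * a_ji = 2 or 3), the diagram is a chain of 5 nodes with a double edge at one end; the terminal node there is the unique short simple root (B_5). One simple-root ordering that puts it in standard form is (alpha_4, alpha_2, alpha_1, alpha_5, alpha_3). So the algebra is type B_5, i.e. so(11).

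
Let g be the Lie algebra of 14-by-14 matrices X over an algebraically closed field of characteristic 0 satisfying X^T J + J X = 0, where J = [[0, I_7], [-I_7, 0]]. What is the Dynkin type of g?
This is sp(14), which has dimension 14(14+1)/2 = 105 and rank 14/2 = 7. In the classification of classical Lie algebras, the symplectic algebra sp(2n) has type C_n; here n = 7, so the Dynkin diagram is a chain of 7 nodes with a double edge at one end; the terminal node there is the unique long simple root (C_7). Hence the type is C_7.

C_7 (sp(14))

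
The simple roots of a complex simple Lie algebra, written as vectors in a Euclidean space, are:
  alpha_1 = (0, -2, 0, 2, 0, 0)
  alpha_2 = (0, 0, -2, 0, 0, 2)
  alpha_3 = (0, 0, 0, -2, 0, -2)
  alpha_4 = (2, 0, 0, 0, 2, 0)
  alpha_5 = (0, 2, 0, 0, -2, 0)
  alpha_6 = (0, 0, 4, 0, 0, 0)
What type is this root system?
Compute the Cartan integers a_ij = 2(alpha_i, alpha_j)/(alpha_j, alpha_j); the resulting 6x6 Cartan matrix is
[[2, 0, -1, 0, -1, 0], [0, 2, -1, 0, 0, -1], [-1, -1, 2, 0, 0, 0], [0, 0, 0, 2, -1, 0], [-1, 0, 0, -1, 2, 0], [0, -2, 0, 0, 0, 2]].
The roots have two lengths (squared-length ratio 2:1); the short ones are alpha_{1,2,3,4,5}. The associated Dynkin diagram is a chain of 6 nodes with a double edge at one end; the terminal node there is the unique long simple root (C_6), so the type is C_6 (the algebra sp(12)).

C6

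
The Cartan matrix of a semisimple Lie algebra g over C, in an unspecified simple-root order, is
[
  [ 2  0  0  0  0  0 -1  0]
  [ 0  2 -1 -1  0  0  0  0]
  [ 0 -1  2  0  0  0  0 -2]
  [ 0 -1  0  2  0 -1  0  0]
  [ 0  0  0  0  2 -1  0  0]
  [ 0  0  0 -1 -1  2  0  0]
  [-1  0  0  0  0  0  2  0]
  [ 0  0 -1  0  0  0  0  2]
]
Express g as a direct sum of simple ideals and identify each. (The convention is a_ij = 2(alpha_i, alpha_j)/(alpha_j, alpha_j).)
The diagram associated to this matrix has two connected components: the simple roots {alpha_1, alpha_7} form a chain of 2 nodes with single edges (A_2), and {alpha_2, alpha_3, alpha_4, alpha_5, alpha_6, alpha_8} form a chain of 6 nodes with a double edge at one end; the terminal node there is the unique short simple root (B_6). A semisimple Lie algebra decomposes uniquely as the direct sum of simple ideals, one per connected component of its Dynkin diagram, so g ≅ A_2 ⊕ B_6 (dimension 8 + 78 = 86).

A_2 (sl(3)) + B_6 (so(13))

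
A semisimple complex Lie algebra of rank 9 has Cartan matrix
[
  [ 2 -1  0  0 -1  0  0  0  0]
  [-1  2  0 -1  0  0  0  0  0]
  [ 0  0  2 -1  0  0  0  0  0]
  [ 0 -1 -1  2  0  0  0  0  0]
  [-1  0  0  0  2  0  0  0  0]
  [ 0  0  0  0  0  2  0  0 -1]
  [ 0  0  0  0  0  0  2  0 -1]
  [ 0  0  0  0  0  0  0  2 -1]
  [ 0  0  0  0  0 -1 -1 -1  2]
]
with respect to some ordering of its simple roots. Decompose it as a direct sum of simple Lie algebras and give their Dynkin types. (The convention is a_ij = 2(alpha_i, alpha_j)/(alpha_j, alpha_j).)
type A_5 ⊕ type D_4

The diagram associated to this matrix has two connected components: the simple roots {alpha_1, alpha_2, alpha_3, alpha_4, alpha_5} form a chain of 5 nodes with single edges (A_5), and {alpha_6, alpha_7, alpha_8, alpha_9} form a chain of 2 nodes with a fork of two nodes at one end (D_4). A semisimple Lie algebra decomposes uniquely as the direct sum of simple ideals, one per connected component of its Dynkin diagram, so g ≅ A_5 ⊕ D_4 (dimension 35 + 28 = 63).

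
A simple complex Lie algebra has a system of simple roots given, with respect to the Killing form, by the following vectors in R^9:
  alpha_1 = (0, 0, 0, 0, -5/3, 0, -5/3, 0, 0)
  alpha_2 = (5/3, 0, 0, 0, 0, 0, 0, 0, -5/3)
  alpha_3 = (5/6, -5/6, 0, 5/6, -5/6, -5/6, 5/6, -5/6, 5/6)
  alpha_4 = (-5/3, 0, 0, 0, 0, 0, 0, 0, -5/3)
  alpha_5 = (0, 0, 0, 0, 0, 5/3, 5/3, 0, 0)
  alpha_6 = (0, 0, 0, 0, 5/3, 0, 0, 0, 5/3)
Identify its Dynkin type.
E6

Compute the Cartan integers a_ij = 2(alpha_i, alpha_j)/(alpha_j, alpha_j); the resulting 6x6 Cartan matrix is
[[2, 0, 0, 0, -1, -1], [0, 2, 0, 0, 0, -1], [0, 0, 2, -1, 0, 0], [0, 0, -1, 2, 0, -1], [-1, 0, 0, 0, 2, 0], [-1, -1, 0, -1, 0, 2]].
All simple roots have the same length, so the diagram is simply laced. The associated Dynkin diagram is a chain of 5 nodes with one extra node attached to the third node from one end (E_6), so the type is E_6.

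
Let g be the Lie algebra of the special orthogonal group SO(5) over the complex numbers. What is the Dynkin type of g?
This is so(5) with 5 odd, which has dimension 5(5-1)/2 = 10 and rank (5-1)/2 = 2. In the classification of classical Lie algebras, the orthogonal algebra so(2n+1) in an odd number of variables has type B_n; here n = 2, so the Dynkin diagram is a chain of 2 nodes with a double edge at one end; the terminal node there is the unique short simple root (B_2). Hence the type is B_2.

type B_2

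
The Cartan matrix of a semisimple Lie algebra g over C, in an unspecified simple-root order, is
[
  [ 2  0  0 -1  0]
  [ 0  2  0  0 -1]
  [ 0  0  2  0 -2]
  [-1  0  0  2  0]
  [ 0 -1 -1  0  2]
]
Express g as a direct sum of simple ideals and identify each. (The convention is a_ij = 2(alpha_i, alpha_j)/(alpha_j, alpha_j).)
type A_2 ⊕ type C_3

The diagram associated to this matrix has two connected components: the simple roots {alpha_1, alpha_4} form a chain of 2 nodes with single edges (A_2), and {alpha_2, alpha_3, alpha_5} form a chain of 3 nodes with a double edge at one end; the terminal node there is the unique long simple root (C_3). A semisimple Lie algebra decomposes uniquely as the direct sum of simple ideals, one per connected component of its Dynkin diagram, so g ≅ A_2 ⊕ C_3 (dimension 8 + 21 = 29).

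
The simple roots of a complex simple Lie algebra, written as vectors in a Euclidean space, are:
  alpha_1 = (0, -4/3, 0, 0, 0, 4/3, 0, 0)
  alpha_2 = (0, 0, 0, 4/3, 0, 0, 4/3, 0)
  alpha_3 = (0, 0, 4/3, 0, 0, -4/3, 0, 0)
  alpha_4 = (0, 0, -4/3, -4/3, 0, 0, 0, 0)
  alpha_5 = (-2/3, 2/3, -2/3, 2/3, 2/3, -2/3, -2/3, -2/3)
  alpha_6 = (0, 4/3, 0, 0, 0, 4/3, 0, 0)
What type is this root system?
type E_6

Compute the Cartan integers a_ij = 2(alpha_i, alpha_j)/(alpha_j, alpha_j); the resulting 6x6 Cartan matrix is
[[2, 0, -1, 0, -1, 0], [0, 2, 0, -1, 0, 0], [-1, 0, 2, -1, 0, -1], [0, -1, -1, 2, 0, 0], [-1, 0, 0, 0, 2, 0], [0, 0, -1, 0, 0, 2]].
All simple roots have the same length, so the diagram is simply laced. The associated Dynkin diagram is a chain of 5 nodes with one extra node attached to the third node from one end (E_6), so the type is E_6.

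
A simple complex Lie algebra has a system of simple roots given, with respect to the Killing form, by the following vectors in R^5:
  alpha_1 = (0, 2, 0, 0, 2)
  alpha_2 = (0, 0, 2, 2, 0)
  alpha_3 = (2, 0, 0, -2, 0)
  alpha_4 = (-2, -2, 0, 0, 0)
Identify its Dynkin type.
type A_4

Compute the Cartan integers a_ij = 2(alpha_i, alpha_j)/(alpha_j, alpha_j); the resulting 4x4 Cartan matrix is
[[2, 0, 0, -1], [0, 2, -1, 0], [0, -1, 2, -1], [-1, 0, -1, 2]].
All simple roots have the same length, so the diagram is simply laced. The associated Dynkin diagram is a chain of 4 nodes with single edges (A_4), so the type is A_4 (the algebra sl(5)).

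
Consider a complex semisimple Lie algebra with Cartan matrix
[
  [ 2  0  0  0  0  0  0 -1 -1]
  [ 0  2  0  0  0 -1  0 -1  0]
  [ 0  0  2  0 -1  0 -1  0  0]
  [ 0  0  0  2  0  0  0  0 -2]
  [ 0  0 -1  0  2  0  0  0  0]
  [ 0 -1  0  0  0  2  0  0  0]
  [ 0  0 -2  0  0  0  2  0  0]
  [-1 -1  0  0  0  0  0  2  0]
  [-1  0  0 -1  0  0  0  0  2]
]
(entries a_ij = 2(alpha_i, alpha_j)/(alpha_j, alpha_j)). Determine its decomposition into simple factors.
The diagram associated to this matrix has two connected components: the simple roots {alpha_3, alpha_5, alpha_7} form a chain of 3 nodes with a double edge at one end; the terminal node there is the unique long simple root (C_3), and {alpha_1, alpha_2, alpha_4, alpha_6, alpha_8, alpha_9} form a chain of 6 nodes with a double edge at one end; the terminal node there is the unique long simple root (C_6). A semisimple Lie algebra decomposes uniquely as the direct sum of simple ideals, one per connected component of its Dynkin diagram, so g ≅ C_3 ⊕ C_6 (dimension 21 + 78 = 99).

type C_3 + type C_6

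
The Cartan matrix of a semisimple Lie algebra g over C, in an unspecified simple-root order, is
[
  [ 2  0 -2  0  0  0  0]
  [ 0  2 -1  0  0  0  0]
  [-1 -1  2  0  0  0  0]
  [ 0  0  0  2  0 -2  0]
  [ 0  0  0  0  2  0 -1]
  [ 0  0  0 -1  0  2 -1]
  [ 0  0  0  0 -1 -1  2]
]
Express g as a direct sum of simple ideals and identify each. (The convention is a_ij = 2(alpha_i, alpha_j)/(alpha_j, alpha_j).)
The diagram associated to this matrix has two connected components: the simple roots {alpha_1, alpha_2, alpha_3} form a chain of 3 nodes with a double edge at one end; the terminal node there is the unique long simple root (C_3), and {alpha_4, alpha_5, alpha_6, alpha_7} form a chain of 4 nodes with a double edge at one end; the terminal node there is the unique long simple root (C_4). A semisimple Lie algebra decomposes uniquely as the direct sum of simple ideals, one per connected component of its Dynkin diagram, so g ≅ C_3 ⊕ C_4 (dimension 21 + 36 = 57).

type C_3 + type C_4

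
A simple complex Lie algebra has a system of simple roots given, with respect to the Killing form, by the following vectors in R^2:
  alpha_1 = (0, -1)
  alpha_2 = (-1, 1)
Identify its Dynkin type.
B_2 (so(5))

Compute the Cartan integers a_ij = 2(alpha_i, alpha_j)/(alpha_j, alpha_j); the resulting 2x2 Cartan matrix is
[[2, -1], [-2, 2]].
The roots have two lengths (squared-length ratio 2:1); the short ones are alpha_{1}. The associated Dynkin diagram is a chain of 2 nodes with a double edge at one end; the terminal node there is the unique short simple root (B_2), so the type is B_2 (the algebra so(5)).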